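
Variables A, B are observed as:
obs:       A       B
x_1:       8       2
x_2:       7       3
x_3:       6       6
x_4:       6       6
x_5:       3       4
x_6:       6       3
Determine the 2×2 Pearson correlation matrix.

Step 1 — column means:
  mean(A) = (8 + 7 + 6 + 6 + 3 + 6) / 6 = 36/6 = 6
  mean(B) = (2 + 3 + 6 + 6 + 4 + 3) / 6 = 24/6 = 4

Step 2 — sample variances and covariances s[i,j] = (1/(n-1)) · Σ_k (x_{k,i} - mean_i) · (x_{k,j} - mean_j), with n-1 = 5:
  s[A,A] = ((2)·(2) + (1)·(1) + (0)·(0) + (0)·(0) + (-3)·(-3) + (0)·(0)) / 5 = 14/5 = 2.8
  s[A,B] = ((2)·(-2) + (1)·(-1) + (0)·(2) + (0)·(2) + (-3)·(0) + (0)·(-1)) / 5 = -5/5 = -1
  s[B,B] = ((-2)·(-2) + (-1)·(-1) + (2)·(2) + (2)·(2) + (0)·(0) + (-1)·(-1)) / 5 = 14/5 = 2.8
  Sample standard deviations s_i = √(s[i,i]):
  s(A) = √(2.8) = 1.6733
  s(B) = √(2.8) = 1.6733

Step 3 — r_{ij} = s_{ij} / (s_i · s_j):
  r[A,A] = 1 (diagonal).
  r[A,B] = -1 / (1.6733 · 1.6733) = -1 / 2.8 = -0.3571
  r[B,B] = 1 (diagonal).

R is symmetric with unit diagonal. Assembling:

R = [[1, -0.3571],
 [-0.3571, 1]]


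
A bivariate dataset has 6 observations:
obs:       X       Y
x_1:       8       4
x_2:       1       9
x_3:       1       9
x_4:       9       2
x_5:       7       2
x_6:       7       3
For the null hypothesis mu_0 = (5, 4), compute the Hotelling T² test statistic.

Step 1 — sample mean vector:
  mean(X) = (8 + 1 + 1 + 9 + 7 + 7) / 6 = 33/6 = 5.5
  mean(Y) = (4 + 9 + 9 + 2 + 2 + 3) / 6 = 29/6 = 4.8333
  x̄ = (5.5, 4.8333),  deviation x̄ - mu_0 = (5.5, 4.8333) - (5, 4) = (0.5, 0.8333).

Step 2 — sample covariance matrix, S[i,j] = (1/(n-1)) · Σ_k (x_{k,i} - mean_i) · (x_{k,j} - mean_j), divisor n-1 = 5:
  S[X,X] = ((2.5)·(2.5) + (-4.5)·(-4.5) + (-4.5)·(-4.5) + (3.5)·(3.5) + (1.5)·(1.5) + (1.5)·(1.5)) / 5 = 63.5/5 = 12.7
  S[X,Y] = ((2.5)·(-0.8333) + (-4.5)·(4.1667) + (-4.5)·(4.1667) + (3.5)·(-2.8333) + (1.5)·(-2.8333) + (1.5)·(-1.8333)) / 5 = -56.5/5 = -11.3
  S[Y,Y] = ((-0.8333)·(-0.8333) + (4.1667)·(4.1667) + (4.1667)·(4.1667) + (-2.8333)·(-2.8333) + (-2.8333)·(-2.8333) + (-1.8333)·(-1.8333)) / 5 = 54.8333/5 = 10.9667
  S = [[12.7, -11.3],
 [-11.3, 10.9667]].

Step 3 — invert S. det(S) = 12.7·10.9667 - (-11.3)² = 11.5867.
  S^{-1} = (1/det) · [[d, -b], [-b, a]] = [[0.9465, 0.9753],
 [0.9753, 1.0961]].

Step 4 — quadratic form (x̄ - mu_0)^T · S^{-1} · (x̄ - mu_0):
  S^{-1} · (x̄ - mu_0) = (1.286, 1.401),
  (x̄ - mu_0)^T · [...] = (0.5)·(1.286) + (0.8333)·(1.401) = 1.8105.

Step 5 — scale by n: T² = 6 · 1.8105 = 10.8631.

T² ≈ 10.8631


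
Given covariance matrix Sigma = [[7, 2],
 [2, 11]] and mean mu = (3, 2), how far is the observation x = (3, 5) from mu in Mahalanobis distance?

Step 1 — centre the observation: (x - mu) = (0, 3).

Step 2 — invert Sigma. det(Sigma) = 7·11 - (2)² = 73.
  Sigma^{-1} = (1/det) · [[d, -b], [-b, a]] = [[0.1507, -0.0274],
 [-0.0274, 0.0959]].

Step 3 — form the quadratic (x - mu)^T · Sigma^{-1} · (x - mu):
  Sigma^{-1} · (x - mu) = (-0.0822, 0.2877).
  (x - mu)^T · [Sigma^{-1} · (x - mu)] = (0)·(-0.0822) + (3)·(0.2877) = 0.863.

Step 4 — take square root: d = √(0.863) ≈ 0.929.

d(x, mu) = √(0.863) ≈ 0.929


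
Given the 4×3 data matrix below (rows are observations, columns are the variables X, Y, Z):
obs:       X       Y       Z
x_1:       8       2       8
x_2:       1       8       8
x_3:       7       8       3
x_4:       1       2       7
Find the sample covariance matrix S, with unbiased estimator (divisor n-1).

Step 1 — column means:
  mean(X) = (8 + 1 + 7 + 1) / 4 = 17/4 = 4.25
  mean(Y) = (2 + 8 + 8 + 2) / 4 = 20/4 = 5
  mean(Z) = (8 + 8 + 3 + 7) / 4 = 26/4 = 6.5

Step 2 — sample covariance S[i,j] = (1/(n-1)) · Σ_k (x_{k,i} - mean_i) · (x_{k,j} - mean_j), with n-1 = 3.
  S[X,X] = ((3.75)·(3.75) + (-3.25)·(-3.25) + (2.75)·(2.75) + (-3.25)·(-3.25)) / 3 = 42.75/3 = 14.25
  S[X,Y] = ((3.75)·(-3) + (-3.25)·(3) + (2.75)·(3) + (-3.25)·(-3)) / 3 = -3/3 = -1
  S[X,Z] = ((3.75)·(1.5) + (-3.25)·(1.5) + (2.75)·(-3.5) + (-3.25)·(0.5)) / 3 = -10.5/3 = -3.5
  S[Y,Y] = ((-3)·(-3) + (3)·(3) + (3)·(3) + (-3)·(-3)) / 3 = 36/3 = 12
  S[Y,Z] = ((-3)·(1.5) + (3)·(1.5) + (3)·(-3.5) + (-3)·(0.5)) / 3 = -12/3 = -4
  S[Z,Z] = ((1.5)·(1.5) + (1.5)·(1.5) + (-3.5)·(-3.5) + (0.5)·(0.5)) / 3 = 17/3 = 5.6667

S is symmetric (S[j,i] = S[i,j]). Assembling:

S = [[14.25, -1, -3.5],
 [-1, 12, -4],
 [-3.5, -4, 5.6667]]


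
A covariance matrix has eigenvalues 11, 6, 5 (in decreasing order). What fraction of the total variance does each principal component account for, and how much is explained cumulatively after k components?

Step 1 — total variance = trace(Sigma) = Σ λ_i = 11 + 6 + 5 = 22.

Step 2 — fraction explained by component i = λ_i / Σ λ:
  PC1: 11/22 = 0.5
  PC2: 6/22 = 0.2727
  PC3: 5/22 = 0.2273

Step 3 — cumulative fraction after k components = (λ_1 + ... + λ_k) / Σ λ:
  k = 1: 11/22 = 0.5
  k = 2: (11 + 6)/22 = 17/22 = 0.7727
  k = 3: (11 + 6 + 5)/22 = 22/22 = 1

Summary (fraction, with percent):

explained: PC1 0.5 (50%), PC2 0.2727 (27.27%), PC3 0.2273 (22.73%);  cumulative: 0.5, 0.7727, 1


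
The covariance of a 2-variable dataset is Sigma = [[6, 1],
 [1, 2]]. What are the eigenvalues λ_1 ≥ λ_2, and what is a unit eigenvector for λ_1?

Step 1 — characteristic polynomial of 2×2 Sigma:
  det(Sigma - λI) = λ² - trace · λ + det = 0.
  trace = 6 + 2 = 8, det = 6·2 - (1)² = 11.
Step 2 — discriminant:
  Δ = trace² - 4·det = 64 - 44 = 20.
Step 3 — eigenvalues:
  λ = (trace ± √Δ)/2 = (8 ± 4.4721)/2,
  λ_1 = 6.2361,  λ_2 = 1.7639.

Step 4 — unit eigenvector for λ_1: solve (Sigma - λ_1 I)v = 0. First row:
  (6 - 6.2361)·v_x + (1)·v_y = 0, i.e. (-0.2361)·v_x + (1)·v_y = 0,
  so v ∝ (b, λ_1 - a) = (1, 0.2361) = u.
  ||u|| = √((1)² + (0.2361)²) = √(1.0557) ≈ 1.0275,
  v_1 = u/||u|| ≈ (0.9732, 0.2298) (||v_1|| = 1).

λ_1 = 6.2361,  λ_2 = 1.7639;  v_1 ≈ (0.9732, 0.2298)


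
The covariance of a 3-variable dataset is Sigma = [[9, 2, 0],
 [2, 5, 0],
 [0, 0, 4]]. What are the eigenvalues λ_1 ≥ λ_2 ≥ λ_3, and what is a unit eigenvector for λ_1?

Step 1 — characteristic polynomial p(λ) = det(λI - Sigma) = λ³ - tr·λ² + c_1·λ - det, where tr = trace, c_1 = sum of the principal 2×2 minors, det = det(Sigma):
  tr = 9 + 5 + 4 = 18,
  c_1 = (9·5 - (2)²) + (9·4 - (0)²) + (5·4 - (0)²) = 41 + 36 + 20 = 97,
  det = 9·(5·4 - (0)²) - (2)·((2)·4 - (0)·(0)) + (0)·((2)·(0) - 5·(0)) = 9·(20) - (2)·(8) + (0)·(0) = 164.
  So p(λ) = λ³ - 18λ² + 97λ - 164.
Step 2 — look for an integer root (rational root theorem: any rational root is an integer divisor of 164). Testing λ = 4:
  p(4) = 64 - 288 + 388 - 164 = 0  ✓
  Dividing out (λ - 4): p(λ) = (λ - 4)(λ² - 14λ + 41).
Step 3 — remaining eigenvalues from the quadratic λ² - 14λ + 41 = 0:
  Δ = 14² - 4·41 = 196 - 164 = 32,  λ = (14 ± √32)/2 = (14 ± 5.6569)/2 ≈ 9.8284 or 4.1716.
  Sorted: λ_1 = 9.8284,  λ_2 = 4.1716,  λ_3 = 4  (check: sum = 18 = tr ✓).

Step 4 — unit eigenvector for λ_1 ≈ 9.8284: v spans the null space of (Sigma - λ_1 I), whose rows are
  r_1 = (-0.8284, 2, 0),  r_2 = (2, -4.8284, 0),  r_3 = (0, 0, -5.8284).
  v is orthogonal to every row, so take v ∝ r_1 × r_3 = ((2)·(-5.8284) - (0)·(0), (0)·(0) - (-0.8284)·(-5.8284), (-0.8284)·(0) - (2)·(0)) ≈ (-11.6569, -4.8284, 0).
  Rescale (multiply by -1 so the first nonzero entry is positive): u = (11.6569, 4.8284, 0).
  ||u|| = √((11.6569)² + (4.8284)² + (0)²) = √(159.196) ≈ 12.6173,  v_1 = u/||u|| ≈ (0.9239, 0.3827, 0) (||v_1|| = 1).

λ_1 = 9.8284,  λ_2 = 4.1716,  λ_3 = 4;  v_1 ≈ (0.9239, 0.3827, 0)


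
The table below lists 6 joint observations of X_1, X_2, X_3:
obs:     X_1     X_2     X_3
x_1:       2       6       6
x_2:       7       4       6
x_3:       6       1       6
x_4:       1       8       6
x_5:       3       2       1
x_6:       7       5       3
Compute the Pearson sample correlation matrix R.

Step 1 — column means:
  mean(X_1) = (2 + 7 + 6 + 1 + 3 + 7) / 6 = 26/6 = 4.3333
  mean(X_2) = (6 + 4 + 1 + 8 + 2 + 5) / 6 = 26/6 = 4.3333
  mean(X_3) = (6 + 6 + 6 + 6 + 1 + 3) / 6 = 28/6 = 4.6667

Step 2 — sample variances and covariances s[i,j] = (1/(n-1)) · Σ_k (x_{k,i} - mean_i) · (x_{k,j} - mean_j), with n-1 = 5:
  s[X_1,X_1] = ((-2.3333)·(-2.3333) + (2.6667)·(2.6667) + (1.6667)·(1.6667) + (-3.3333)·(-3.3333) + (-1.3333)·(-1.3333) + (2.6667)·(2.6667)) / 5 = 35.3333/5 = 7.0667
  s[X_1,X_2] = ((-2.3333)·(1.6667) + (2.6667)·(-0.3333) + (1.6667)·(-3.3333) + (-3.3333)·(3.6667) + (-1.3333)·(-2.3333) + (2.6667)·(0.6667)) / 5 = -17.6667/5 = -3.5333
  s[X_1,X_3] = ((-2.3333)·(1.3333) + (2.6667)·(1.3333) + (1.6667)·(1.3333) + (-3.3333)·(1.3333) + (-1.3333)·(-3.6667) + (2.6667)·(-1.6667)) / 5 = -1.3333/5 = -0.2667
  s[X_2,X_2] = ((1.6667)·(1.6667) + (-0.3333)·(-0.3333) + (-3.3333)·(-3.3333) + (3.6667)·(3.6667) + (-2.3333)·(-2.3333) + (0.6667)·(0.6667)) / 5 = 33.3333/5 = 6.6667
  s[X_2,X_3] = ((1.6667)·(1.3333) + (-0.3333)·(1.3333) + (-3.3333)·(1.3333) + (3.6667)·(1.3333) + (-2.3333)·(-3.6667) + (0.6667)·(-1.6667)) / 5 = 9.6667/5 = 1.9333
  s[X_3,X_3] = ((1.3333)·(1.3333) + (1.3333)·(1.3333) + (1.3333)·(1.3333) + (1.3333)·(1.3333) + (-3.6667)·(-3.6667) + (-1.6667)·(-1.6667)) / 5 = 23.3333/5 = 4.6667
  Sample standard deviations s_i = √(s[i,i]):
  s(X_1) = √(7.0667) = 2.6583
  s(X_2) = √(6.6667) = 2.582
  s(X_3) = √(4.6667) = 2.1602

Step 3 — r_{ij} = s_{ij} / (s_i · s_j):
  r[X_1,X_1] = 1 (diagonal).
  r[X_1,X_2] = -3.5333 / (2.6583 · 2.582) = -3.5333 / 6.8638 = -0.5148
  r[X_1,X_3] = -0.2667 / (2.6583 · 2.1602) = -0.2667 / 5.7426 = -0.0464
  r[X_2,X_2] = 1 (diagonal).
  r[X_2,X_3] = 1.9333 / (2.582 · 2.1602) = 1.9333 / 5.5777 = 0.3466
  r[X_3,X_3] = 1 (diagonal).

R is symmetric with unit diagonal. Assembling:

R = [[1, -0.5148, -0.0464],
 [-0.5148, 1, 0.3466],
 [-0.0464, 0.3466, 1]]


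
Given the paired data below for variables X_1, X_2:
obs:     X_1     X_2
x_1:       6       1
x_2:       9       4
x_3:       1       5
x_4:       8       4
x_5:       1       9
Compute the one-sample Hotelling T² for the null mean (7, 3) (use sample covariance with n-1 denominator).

Step 1 — sample mean vector:
  mean(X_1) = (6 + 9 + 1 + 8 + 1) / 5 = 25/5 = 5
  mean(X_2) = (1 + 4 + 5 + 4 + 9) / 5 = 23/5 = 4.6
  x̄ = (5, 4.6),  deviation x̄ - mu_0 = (5, 4.6) - (7, 3) = (-2, 1.6).

Step 2 — sample covariance matrix, S[i,j] = (1/(n-1)) · Σ_k (x_{k,i} - mean_i) · (x_{k,j} - mean_j), divisor n-1 = 4:
  S[X_1,X_1] = ((1)·(1) + (4)·(4) + (-4)·(-4) + (3)·(3) + (-4)·(-4)) / 4 = 58/4 = 14.5
  S[X_1,X_2] = ((1)·(-3.6) + (4)·(-0.6) + (-4)·(0.4) + (3)·(-0.6) + (-4)·(4.4)) / 4 = -27/4 = -6.75
  S[X_2,X_2] = ((-3.6)·(-3.6) + (-0.6)·(-0.6) + (0.4)·(0.4) + (-0.6)·(-0.6) + (4.4)·(4.4)) / 4 = 33.2/4 = 8.3
  S = [[14.5, -6.75],
 [-6.75, 8.3]].

Step 3 — invert S. det(S) = 14.5·8.3 - (-6.75)² = 74.7875.
  S^{-1} = (1/det) · [[d, -b], [-b, a]] = [[0.111, 0.0903],
 [0.0903, 0.1939]].

Step 4 — quadratic form (x̄ - mu_0)^T · S^{-1} · (x̄ - mu_0):
  S^{-1} · (x̄ - mu_0) = (-0.0776, 0.1297),
  (x̄ - mu_0)^T · [...] = (-2)·(-0.0776) + (1.6)·(0.1297) = 0.3626.

Step 5 — scale by n: T² = 5 · 0.3626 = 1.8131.

T² ≈ 1.8131


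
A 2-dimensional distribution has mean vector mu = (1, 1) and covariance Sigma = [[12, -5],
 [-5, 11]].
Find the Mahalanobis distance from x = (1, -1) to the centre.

Step 1 — centre the observation: (x - mu) = (0, -2).

Step 2 — invert Sigma. det(Sigma) = 12·11 - (-5)² = 107.
  Sigma^{-1} = (1/det) · [[d, -b], [-b, a]] = [[0.1028, 0.0467],
 [0.0467, 0.1121]].

Step 3 — form the quadratic (x - mu)^T · Sigma^{-1} · (x - mu):
  Sigma^{-1} · (x - mu) = (-0.0935, -0.2243).
  (x - mu)^T · [Sigma^{-1} · (x - mu)] = (0)·(-0.0935) + (-2)·(-0.2243) = 0.4486.

Step 4 — take square root: d = √(0.4486) ≈ 0.6698.

d(x, mu) = √(0.4486) ≈ 0.6698


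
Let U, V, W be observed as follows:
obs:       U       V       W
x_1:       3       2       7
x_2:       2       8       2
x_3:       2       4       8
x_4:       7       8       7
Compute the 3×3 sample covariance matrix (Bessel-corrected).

Step 1 — column means:
  mean(U) = (3 + 2 + 2 + 7) / 4 = 14/4 = 3.5
  mean(V) = (2 + 8 + 4 + 8) / 4 = 22/4 = 5.5
  mean(W) = (7 + 2 + 8 + 7) / 4 = 24/4 = 6

Step 2 — sample covariance S[i,j] = (1/(n-1)) · Σ_k (x_{k,i} - mean_i) · (x_{k,j} - mean_j), with n-1 = 3.
  S[U,U] = ((-0.5)·(-0.5) + (-1.5)·(-1.5) + (-1.5)·(-1.5) + (3.5)·(3.5)) / 3 = 17/3 = 5.6667
  S[U,V] = ((-0.5)·(-3.5) + (-1.5)·(2.5) + (-1.5)·(-1.5) + (3.5)·(2.5)) / 3 = 9/3 = 3
  S[U,W] = ((-0.5)·(1) + (-1.5)·(-4) + (-1.5)·(2) + (3.5)·(1)) / 3 = 6/3 = 2
  S[V,V] = ((-3.5)·(-3.5) + (2.5)·(2.5) + (-1.5)·(-1.5) + (2.5)·(2.5)) / 3 = 27/3 = 9
  S[V,W] = ((-3.5)·(1) + (2.5)·(-4) + (-1.5)·(2) + (2.5)·(1)) / 3 = -14/3 = -4.6667
  S[W,W] = ((1)·(1) + (-4)·(-4) + (2)·(2) + (1)·(1)) / 3 = 22/3 = 7.3333

S is symmetric (S[j,i] = S[i,j]). Assembling:

S = [[5.6667, 3, 2],
 [3, 9, -4.6667],
 [2, -4.6667, 7.3333]]


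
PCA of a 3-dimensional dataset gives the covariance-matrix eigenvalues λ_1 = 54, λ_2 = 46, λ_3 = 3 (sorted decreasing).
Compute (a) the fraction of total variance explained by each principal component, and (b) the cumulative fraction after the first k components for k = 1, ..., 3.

Step 1 — total variance = trace(Sigma) = Σ λ_i = 54 + 46 + 3 = 103.

Step 2 — fraction explained by component i = λ_i / Σ λ:
  PC1: 54/103 = 0.5243
  PC2: 46/103 = 0.4466
  PC3: 3/103 = 0.0291

Step 3 — cumulative fraction after k components = (λ_1 + ... + λ_k) / Σ λ:
  k = 1: 54/103 = 0.5243
  k = 2: (54 + 46)/103 = 100/103 = 0.9709
  k = 3: (54 + 46 + 3)/103 = 103/103 = 1

Summary (fraction, with percent):

explained: PC1 0.5243 (52.43%), PC2 0.4466 (44.66%), PC3 0.0291 (2.91%);  cumulative: 0.5243, 0.9709, 1


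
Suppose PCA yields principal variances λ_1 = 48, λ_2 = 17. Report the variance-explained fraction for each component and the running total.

Step 1 — total variance = trace(Sigma) = Σ λ_i = 48 + 17 = 65.

Step 2 — fraction explained by component i = λ_i / Σ λ:
  PC1: 48/65 = 0.7385
  PC2: 17/65 = 0.2615

Step 3 — cumulative fraction after k components = (λ_1 + ... + λ_k) / Σ λ:
  k = 1: 48/65 = 0.7385
  k = 2: (48 + 17)/65 = 65/65 = 1

Summary (fraction, with percent):

explained: PC1 0.7385 (73.85%), PC2 0.2615 (26.15%);  cumulative: 0.7385, 1


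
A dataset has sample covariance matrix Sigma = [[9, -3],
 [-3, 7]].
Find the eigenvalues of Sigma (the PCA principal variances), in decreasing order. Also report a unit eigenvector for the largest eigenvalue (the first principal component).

Step 1 — characteristic polynomial of 2×2 Sigma:
  det(Sigma - λI) = λ² - trace · λ + det = 0.
  trace = 9 + 7 = 16, det = 9·7 - (-3)² = 54.
Step 2 — discriminant:
  Δ = trace² - 4·det = 256 - 216 = 40.
Step 3 — eigenvalues:
  λ = (trace ± √Δ)/2 = (16 ± 6.3246)/2,
  λ_1 = 11.1623,  λ_2 = 4.8377.

Step 4 — unit eigenvector for λ_1: solve (Sigma - λ_1 I)v = 0. First row:
  (9 - 11.1623)·v_x + (-3)·v_y = 0, i.e. (-2.1623)·v_x + (-3)·v_y = 0,
  so v ∝ (b, λ_1 - a) = (-3, 2.1623); multiply by -1 so the first entry is positive: u = (3, -2.1623).
  ||u|| = √((3)² + (-2.1623)²) = √(13.6754) ≈ 3.698,
  v_1 = u/||u|| ≈ (0.8112, -0.5847) (||v_1|| = 1).

λ_1 = 11.1623,  λ_2 = 4.8377;  v_1 ≈ (0.8112, -0.5847)


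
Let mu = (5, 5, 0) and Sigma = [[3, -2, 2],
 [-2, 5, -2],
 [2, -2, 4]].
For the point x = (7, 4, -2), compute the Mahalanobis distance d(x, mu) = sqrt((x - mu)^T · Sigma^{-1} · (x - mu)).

Step 1 — centre the observation: (x - mu) = (2, -1, -2).

Step 2 — invert Sigma (cofactor / det for 3×3, or solve directly):
  Sigma^{-1} = [[0.5714, 0.1429, -0.2143],
 [0.1429, 0.2857, 0.0714],
 [-0.2143, 0.0714, 0.3929]].

Step 3 — form the quadratic (x - mu)^T · Sigma^{-1} · (x - mu):
  Sigma^{-1} · (x - mu) = (1.4286, -0.1429, -1.2857).
  (x - mu)^T · [Sigma^{-1} · (x - mu)] = (2)·(1.4286) + (-1)·(-0.1429) + (-2)·(-1.2857) = 5.5714.

Step 4 — take square root: d = √(5.5714) ≈ 2.3604.

d(x, mu) = √(5.5714) ≈ 2.3604


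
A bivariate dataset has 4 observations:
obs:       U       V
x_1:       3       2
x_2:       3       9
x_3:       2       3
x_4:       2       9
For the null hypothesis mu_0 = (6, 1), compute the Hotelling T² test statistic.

Step 1 — sample mean vector:
  mean(U) = (3 + 3 + 2 + 2) / 4 = 10/4 = 2.5
  mean(V) = (2 + 9 + 3 + 9) / 4 = 23/4 = 5.75
  x̄ = (2.5, 5.75),  deviation x̄ - mu_0 = (2.5, 5.75) - (6, 1) = (-3.5, 4.75).

Step 2 — sample covariance matrix, S[i,j] = (1/(n-1)) · Σ_k (x_{k,i} - mean_i) · (x_{k,j} - mean_j), divisor n-1 = 3:
  S[U,U] = ((0.5)·(0.5) + (0.5)·(0.5) + (-0.5)·(-0.5) + (-0.5)·(-0.5)) / 3 = 1/3 = 0.3333
  S[U,V] = ((0.5)·(-3.75) + (0.5)·(3.25) + (-0.5)·(-2.75) + (-0.5)·(3.25)) / 3 = -0.5/3 = -0.1667
  S[V,V] = ((-3.75)·(-3.75) + (3.25)·(3.25) + (-2.75)·(-2.75) + (3.25)·(3.25)) / 3 = 42.75/3 = 14.25
  S = [[0.3333, -0.1667],
 [-0.1667, 14.25]].

Step 3 — invert S. det(S) = 0.3333·14.25 - (-0.1667)² = 4.7222.
  S^{-1} = (1/det) · [[d, -b], [-b, a]] = [[3.0176, 0.0353],
 [0.0353, 0.0706]].

Step 4 — quadratic form (x̄ - mu_0)^T · S^{-1} · (x̄ - mu_0):
  S^{-1} · (x̄ - mu_0) = (-10.3941, 0.2118),
  (x̄ - mu_0)^T · [...] = (-3.5)·(-10.3941) + (4.75)·(0.2118) = 37.3853.

Step 5 — scale by n: T² = 4 · 37.3853 = 149.5412.

T² ≈ 149.5412


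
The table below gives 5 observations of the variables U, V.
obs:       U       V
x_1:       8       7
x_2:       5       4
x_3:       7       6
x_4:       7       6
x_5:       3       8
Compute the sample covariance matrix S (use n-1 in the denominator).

Step 1 — column means:
  mean(U) = (8 + 5 + 7 + 7 + 3) / 5 = 30/5 = 6
  mean(V) = (7 + 4 + 6 + 6 + 8) / 5 = 31/5 = 6.2

Step 2 — sample covariance S[i,j] = (1/(n-1)) · Σ_k (x_{k,i} - mean_i) · (x_{k,j} - mean_j), with n-1 = 4.
  S[U,U] = ((2)·(2) + (-1)·(-1) + (1)·(1) + (1)·(1) + (-3)·(-3)) / 4 = 16/4 = 4
  S[U,V] = ((2)·(0.8) + (-1)·(-2.2) + (1)·(-0.2) + (1)·(-0.2) + (-3)·(1.8)) / 4 = -2/4 = -0.5
  S[V,V] = ((0.8)·(0.8) + (-2.2)·(-2.2) + (-0.2)·(-0.2) + (-0.2)·(-0.2) + (1.8)·(1.8)) / 4 = 8.8/4 = 2.2

S is symmetric (S[j,i] = S[i,j]). Assembling:

S = [[4, -0.5],
 [-0.5, 2.2]]


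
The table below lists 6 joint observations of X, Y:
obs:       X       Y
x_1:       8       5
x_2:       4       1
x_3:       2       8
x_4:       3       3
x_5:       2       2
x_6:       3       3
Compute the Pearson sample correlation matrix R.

Step 1 — column means:
  mean(X) = (8 + 4 + 2 + 3 + 2 + 3) / 6 = 22/6 = 3.6667
  mean(Y) = (5 + 1 + 8 + 3 + 2 + 3) / 6 = 22/6 = 3.6667

Step 2 — sample variances and covariances s[i,j] = (1/(n-1)) · Σ_k (x_{k,i} - mean_i) · (x_{k,j} - mean_j), with n-1 = 5:
  s[X,X] = ((4.3333)·(4.3333) + (0.3333)·(0.3333) + (-1.6667)·(-1.6667) + (-0.6667)·(-0.6667) + (-1.6667)·(-1.6667) + (-0.6667)·(-0.6667)) / 5 = 25.3333/5 = 5.0667
  s[X,Y] = ((4.3333)·(1.3333) + (0.3333)·(-2.6667) + (-1.6667)·(4.3333) + (-0.6667)·(-0.6667) + (-1.6667)·(-1.6667) + (-0.6667)·(-0.6667)) / 5 = 1.3333/5 = 0.2667
  s[Y,Y] = ((1.3333)·(1.3333) + (-2.6667)·(-2.6667) + (4.3333)·(4.3333) + (-0.6667)·(-0.6667) + (-1.6667)·(-1.6667) + (-0.6667)·(-0.6667)) / 5 = 31.3333/5 = 6.2667
  Sample standard deviations s_i = √(s[i,i]):
  s(X) = √(5.0667) = 2.2509
  s(Y) = √(6.2667) = 2.5033

Step 3 — r_{ij} = s_{ij} / (s_i · s_j):
  r[X,X] = 1 (diagonal).
  r[X,Y] = 0.2667 / (2.2509 · 2.5033) = 0.2667 / 5.6348 = 0.0473
  r[Y,Y] = 1 (diagonal).

R is symmetric with unit diagonal. Assembling:

R = [[1, 0.0473],
 [0.0473, 1]]


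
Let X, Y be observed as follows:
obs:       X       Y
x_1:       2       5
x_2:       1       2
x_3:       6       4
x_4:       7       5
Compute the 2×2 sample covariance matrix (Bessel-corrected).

Step 1 — column means:
  mean(X) = (2 + 1 + 6 + 7) / 4 = 16/4 = 4
  mean(Y) = (5 + 2 + 4 + 5) / 4 = 16/4 = 4

Step 2 — sample covariance S[i,j] = (1/(n-1)) · Σ_k (x_{k,i} - mean_i) · (x_{k,j} - mean_j), with n-1 = 3.
  S[X,X] = ((-2)·(-2) + (-3)·(-3) + (2)·(2) + (3)·(3)) / 3 = 26/3 = 8.6667
  S[X,Y] = ((-2)·(1) + (-3)·(-2) + (2)·(0) + (3)·(1)) / 3 = 7/3 = 2.3333
  S[Y,Y] = ((1)·(1) + (-2)·(-2) + (0)·(0) + (1)·(1)) / 3 = 6/3 = 2

S is symmetric (S[j,i] = S[i,j]). Assembling:

S = [[8.6667, 2.3333],
 [2.3333, 2]]


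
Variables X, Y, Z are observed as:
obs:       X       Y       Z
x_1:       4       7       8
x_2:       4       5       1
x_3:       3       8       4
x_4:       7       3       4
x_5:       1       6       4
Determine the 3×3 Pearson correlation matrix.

Step 1 — column means:
  mean(X) = (4 + 4 + 3 + 7 + 1) / 5 = 19/5 = 3.8
  mean(Y) = (7 + 5 + 8 + 3 + 6) / 5 = 29/5 = 5.8
  mean(Z) = (8 + 1 + 4 + 4 + 4) / 5 = 21/5 = 4.2

Step 2 — sample variances and covariances s[i,j] = (1/(n-1)) · Σ_k (x_{k,i} - mean_i) · (x_{k,j} - mean_j), with n-1 = 4:
  s[X,X] = ((0.2)·(0.2) + (0.2)·(0.2) + (-0.8)·(-0.8) + (3.2)·(3.2) + (-2.8)·(-2.8)) / 4 = 18.8/4 = 4.7
  s[X,Y] = ((0.2)·(1.2) + (0.2)·(-0.8) + (-0.8)·(2.2) + (3.2)·(-2.8) + (-2.8)·(0.2)) / 4 = -11.2/4 = -2.8
  s[X,Z] = ((0.2)·(3.8) + (0.2)·(-3.2) + (-0.8)·(-0.2) + (3.2)·(-0.2) + (-2.8)·(-0.2)) / 4 = 0.2/4 = 0.05
  s[Y,Y] = ((1.2)·(1.2) + (-0.8)·(-0.8) + (2.2)·(2.2) + (-2.8)·(-2.8) + (0.2)·(0.2)) / 4 = 14.8/4 = 3.7
  s[Y,Z] = ((1.2)·(3.8) + (-0.8)·(-3.2) + (2.2)·(-0.2) + (-2.8)·(-0.2) + (0.2)·(-0.2)) / 4 = 7.2/4 = 1.8
  s[Z,Z] = ((3.8)·(3.8) + (-3.2)·(-3.2) + (-0.2)·(-0.2) + (-0.2)·(-0.2) + (-0.2)·(-0.2)) / 4 = 24.8/4 = 6.2
  Sample standard deviations s_i = √(s[i,i]):
  s(X) = √(4.7) = 2.1679
  s(Y) = √(3.7) = 1.9235
  s(Z) = √(6.2) = 2.49

Step 3 — r_{ij} = s_{ij} / (s_i · s_j):
  r[X,X] = 1 (diagonal).
  r[X,Y] = -2.8 / (2.1679 · 1.9235) = -2.8 / 4.1701 = -0.6714
  r[X,Z] = 0.05 / (2.1679 · 2.49) = 0.05 / 5.3981 = 0.0093
  r[Y,Y] = 1 (diagonal).
  r[Y,Z] = 1.8 / (1.9235 · 2.49) = 1.8 / 4.7896 = 0.3758
  r[Z,Z] = 1 (diagonal).

R is symmetric with unit diagonal. Assembling:

R = [[1, -0.6714, 0.0093],
 [-0.6714, 1, 0.3758],
 [0.0093, 0.3758, 1]]


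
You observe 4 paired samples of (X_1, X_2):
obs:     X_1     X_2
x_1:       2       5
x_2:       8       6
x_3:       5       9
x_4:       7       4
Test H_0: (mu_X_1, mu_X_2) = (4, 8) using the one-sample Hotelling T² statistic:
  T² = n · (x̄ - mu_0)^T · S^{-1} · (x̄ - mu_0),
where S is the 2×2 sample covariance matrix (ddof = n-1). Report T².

Step 1 — sample mean vector:
  mean(X_1) = (2 + 8 + 5 + 7) / 4 = 22/4 = 5.5
  mean(X_2) = (5 + 6 + 9 + 4) / 4 = 24/4 = 6
  x̄ = (5.5, 6),  deviation x̄ - mu_0 = (5.5, 6) - (4, 8) = (1.5, -2).

Step 2 — sample covariance matrix, S[i,j] = (1/(n-1)) · Σ_k (x_{k,i} - mean_i) · (x_{k,j} - mean_j), divisor n-1 = 3:
  S[X_1,X_1] = ((-3.5)·(-3.5) + (2.5)·(2.5) + (-0.5)·(-0.5) + (1.5)·(1.5)) / 3 = 21/3 = 7
  S[X_1,X_2] = ((-3.5)·(-1) + (2.5)·(0) + (-0.5)·(3) + (1.5)·(-2)) / 3 = -1/3 = -0.3333
  S[X_2,X_2] = ((-1)·(-1) + (0)·(0) + (3)·(3) + (-2)·(-2)) / 3 = 14/3 = 4.6667
  S = [[7, -0.3333],
 [-0.3333, 4.6667]].

Step 3 — invert S. det(S) = 7·4.6667 - (-0.3333)² = 32.5556.
  S^{-1} = (1/det) · [[d, -b], [-b, a]] = [[0.1433, 0.0102],
 [0.0102, 0.215]].

Step 4 — quadratic form (x̄ - mu_0)^T · S^{-1} · (x̄ - mu_0):
  S^{-1} · (x̄ - mu_0) = (0.1945, -0.4147),
  (x̄ - mu_0)^T · [...] = (1.5)·(0.1945) + (-2)·(-0.4147) = 1.1212.

Step 5 — scale by n: T² = 4 · 1.1212 = 4.4846.

T² ≈ 4.4846


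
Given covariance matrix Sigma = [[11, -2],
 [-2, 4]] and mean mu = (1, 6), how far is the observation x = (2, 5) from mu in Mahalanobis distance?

Step 1 — centre the observation: (x - mu) = (1, -1).

Step 2 — invert Sigma. det(Sigma) = 11·4 - (-2)² = 40.
  Sigma^{-1} = (1/det) · [[d, -b], [-b, a]] = [[0.1, 0.05],
 [0.05, 0.275]].

Step 3 — form the quadratic (x - mu)^T · Sigma^{-1} · (x - mu):
  Sigma^{-1} · (x - mu) = (0.05, -0.225).
  (x - mu)^T · [Sigma^{-1} · (x - mu)] = (1)·(0.05) + (-1)·(-0.225) = 0.275.

Step 4 — take square root: d = √(0.275) ≈ 0.5244.

d(x, mu) = √(0.275) ≈ 0.5244


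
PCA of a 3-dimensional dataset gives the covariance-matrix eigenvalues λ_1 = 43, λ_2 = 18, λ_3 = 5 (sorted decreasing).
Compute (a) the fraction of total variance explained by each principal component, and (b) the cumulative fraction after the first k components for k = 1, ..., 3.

Step 1 — total variance = trace(Sigma) = Σ λ_i = 43 + 18 + 5 = 66.

Step 2 — fraction explained by component i = λ_i / Σ λ:
  PC1: 43/66 = 0.6515
  PC2: 18/66 = 0.2727
  PC3: 5/66 = 0.0758

Step 3 — cumulative fraction after k components = (λ_1 + ... + λ_k) / Σ λ:
  k = 1: 43/66 = 0.6515
  k = 2: (43 + 18)/66 = 61/66 = 0.9242
  k = 3: (43 + 18 + 5)/66 = 66/66 = 1

Summary (fraction, with percent):

explained: PC1 0.6515 (65.15%), PC2 0.2727 (27.27%), PC3 0.0758 (7.58%);  cumulative: 0.6515, 0.9242, 1


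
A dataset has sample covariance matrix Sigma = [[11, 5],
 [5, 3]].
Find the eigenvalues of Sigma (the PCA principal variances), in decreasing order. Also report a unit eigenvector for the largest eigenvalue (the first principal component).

Step 1 — characteristic polynomial of 2×2 Sigma:
  det(Sigma - λI) = λ² - trace · λ + det = 0.
  trace = 11 + 3 = 14, det = 11·3 - (5)² = 8.
Step 2 — discriminant:
  Δ = trace² - 4·det = 196 - 32 = 164.
Step 3 — eigenvalues:
  λ = (trace ± √Δ)/2 = (14 ± 12.8062)/2,
  λ_1 = 13.4031,  λ_2 = 0.5969.

Step 4 — unit eigenvector for λ_1: solve (Sigma - λ_1 I)v = 0. First row:
  (11 - 13.4031)·v_x + (5)·v_y = 0, i.e. (-2.4031)·v_x + (5)·v_y = 0,
  so v ∝ (b, λ_1 - a) = (5, 2.4031) = u.
  ||u|| = √((5)² + (2.4031)²) = √(30.775) ≈ 5.5475,
  v_1 = u/||u|| ≈ (0.9013, 0.4332) (||v_1|| = 1).

λ_1 = 13.4031,  λ_2 = 0.5969;  v_1 ≈ (0.9013, 0.4332)


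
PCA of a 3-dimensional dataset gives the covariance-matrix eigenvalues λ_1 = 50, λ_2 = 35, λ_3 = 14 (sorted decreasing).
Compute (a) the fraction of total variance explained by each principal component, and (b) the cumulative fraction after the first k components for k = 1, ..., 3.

Step 1 — total variance = trace(Sigma) = Σ λ_i = 50 + 35 + 14 = 99.

Step 2 — fraction explained by component i = λ_i / Σ λ:
  PC1: 50/99 = 0.5051
  PC2: 35/99 = 0.3535
  PC3: 14/99 = 0.1414

Step 3 — cumulative fraction after k components = (λ_1 + ... + λ_k) / Σ λ:
  k = 1: 50/99 = 0.5051
  k = 2: (50 + 35)/99 = 85/99 = 0.8586
  k = 3: (50 + 35 + 14)/99 = 99/99 = 1

Summary (fraction, with percent):

explained: PC1 0.5051 (50.51%), PC2 0.3535 (35.35%), PC3 0.1414 (14.14%);  cumulative: 0.5051, 0.8586, 1


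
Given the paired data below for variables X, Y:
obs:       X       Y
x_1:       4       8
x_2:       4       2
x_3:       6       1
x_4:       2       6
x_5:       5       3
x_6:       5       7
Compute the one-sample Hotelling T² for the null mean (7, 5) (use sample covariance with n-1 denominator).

Step 1 — sample mean vector:
  mean(X) = (4 + 4 + 6 + 2 + 5 + 5) / 6 = 26/6 = 4.3333
  mean(Y) = (8 + 2 + 1 + 6 + 3 + 7) / 6 = 27/6 = 4.5
  x̄ = (4.3333, 4.5),  deviation x̄ - mu_0 = (4.3333, 4.5) - (7, 5) = (-2.6667, -0.5).

Step 2 — sample covariance matrix, S[i,j] = (1/(n-1)) · Σ_k (x_{k,i} - mean_i) · (x_{k,j} - mean_j), divisor n-1 = 5:
  S[X,X] = ((-0.3333)·(-0.3333) + (-0.3333)·(-0.3333) + (1.6667)·(1.6667) + (-2.3333)·(-2.3333) + (0.6667)·(0.6667) + (0.6667)·(0.6667)) / 5 = 9.3333/5 = 1.8667
  S[X,Y] = ((-0.3333)·(3.5) + (-0.3333)·(-2.5) + (1.6667)·(-3.5) + (-2.3333)·(1.5) + (0.6667)·(-1.5) + (0.6667)·(2.5)) / 5 = -9/5 = -1.8
  S[Y,Y] = ((3.5)·(3.5) + (-2.5)·(-2.5) + (-3.5)·(-3.5) + (1.5)·(1.5) + (-1.5)·(-1.5) + (2.5)·(2.5)) / 5 = 41.5/5 = 8.3
  S = [[1.8667, -1.8],
 [-1.8, 8.3]].

Step 3 — invert S. det(S) = 1.8667·8.3 - (-1.8)² = 12.2533.
  S^{-1} = (1/det) · [[d, -b], [-b, a]] = [[0.6774, 0.1469],
 [0.1469, 0.1523]].

Step 4 — quadratic form (x̄ - mu_0)^T · S^{-1} · (x̄ - mu_0):
  S^{-1} · (x̄ - mu_0) = (-1.8798, -0.4679),
  (x̄ - mu_0)^T · [...] = (-2.6667)·(-1.8798) + (-0.5)·(-0.4679) = 5.2466.

Step 5 — scale by n: T² = 6 · 5.2466 = 31.4799.

T² ≈ 31.4799


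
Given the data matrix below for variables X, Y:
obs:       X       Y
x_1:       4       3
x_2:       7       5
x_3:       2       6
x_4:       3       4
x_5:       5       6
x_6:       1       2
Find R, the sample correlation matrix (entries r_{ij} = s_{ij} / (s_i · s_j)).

Step 1 — column means:
  mean(X) = (4 + 7 + 2 + 3 + 5 + 1) / 6 = 22/6 = 3.6667
  mean(Y) = (3 + 5 + 6 + 4 + 6 + 2) / 6 = 26/6 = 4.3333

Step 2 — sample variances and covariances s[i,j] = (1/(n-1)) · Σ_k (x_{k,i} - mean_i) · (x_{k,j} - mean_j), with n-1 = 5:
  s[X,X] = ((0.3333)·(0.3333) + (3.3333)·(3.3333) + (-1.6667)·(-1.6667) + (-0.6667)·(-0.6667) + (1.3333)·(1.3333) + (-2.6667)·(-2.6667)) / 5 = 23.3333/5 = 4.6667
  s[X,Y] = ((0.3333)·(-1.3333) + (3.3333)·(0.6667) + (-1.6667)·(1.6667) + (-0.6667)·(-0.3333) + (1.3333)·(1.6667) + (-2.6667)·(-2.3333)) / 5 = 7.6667/5 = 1.5333
  s[Y,Y] = ((-1.3333)·(-1.3333) + (0.6667)·(0.6667) + (1.6667)·(1.6667) + (-0.3333)·(-0.3333) + (1.6667)·(1.6667) + (-2.3333)·(-2.3333)) / 5 = 13.3333/5 = 2.6667
  Sample standard deviations s_i = √(s[i,i]):
  s(X) = √(4.6667) = 2.1602
  s(Y) = √(2.6667) = 1.633

Step 3 — r_{ij} = s_{ij} / (s_i · s_j):
  r[X,X] = 1 (diagonal).
  r[X,Y] = 1.5333 / (2.1602 · 1.633) = 1.5333 / 3.5277 = 0.4347
  r[Y,Y] = 1 (diagonal).

R is symmetric with unit diagonal. Assembling:

R = [[1, 0.4347],
 [0.4347, 1]]


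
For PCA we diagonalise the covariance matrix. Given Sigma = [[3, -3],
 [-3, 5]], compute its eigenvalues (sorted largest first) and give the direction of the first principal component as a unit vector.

Step 1 — characteristic polynomial of 2×2 Sigma:
  det(Sigma - λI) = λ² - trace · λ + det = 0.
  trace = 3 + 5 = 8, det = 3·5 - (-3)² = 6.
Step 2 — discriminant:
  Δ = trace² - 4·det = 64 - 24 = 40.
Step 3 — eigenvalues:
  λ = (trace ± √Δ)/2 = (8 ± 6.3246)/2,
  λ_1 = 7.1623,  λ_2 = 0.8377.

Step 4 — unit eigenvector for λ_1: solve (Sigma - λ_1 I)v = 0. First row:
  (3 - 7.1623)·v_x + (-3)·v_y = 0, i.e. (-4.1623)·v_x + (-3)·v_y = 0,
  so v ∝ (b, λ_1 - a) = (-3, 4.1623); multiply by -1 so the first entry is positive: u = (3, -4.1623).
  ||u|| = √((3)² + (-4.1623)²) = √(26.3246) ≈ 5.1307,
  v_1 = u/||u|| ≈ (0.5847, -0.8112) (||v_1|| = 1).

λ_1 = 7.1623,  λ_2 = 0.8377;  v_1 ≈ (0.5847, -0.8112)


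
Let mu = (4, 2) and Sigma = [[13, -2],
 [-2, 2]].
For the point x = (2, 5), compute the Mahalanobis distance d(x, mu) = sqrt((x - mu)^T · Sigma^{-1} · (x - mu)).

Step 1 — centre the observation: (x - mu) = (-2, 3).

Step 2 — invert Sigma. det(Sigma) = 13·2 - (-2)² = 22.
  Sigma^{-1} = (1/det) · [[d, -b], [-b, a]] = [[0.0909, 0.0909],
 [0.0909, 0.5909]].

Step 3 — form the quadratic (x - mu)^T · Sigma^{-1} · (x - mu):
  Sigma^{-1} · (x - mu) = (0.0909, 1.5909).
  (x - mu)^T · [Sigma^{-1} · (x - mu)] = (-2)·(0.0909) + (3)·(1.5909) = 4.5909.

Step 4 — take square root: d = √(4.5909) ≈ 2.1426.

d(x, mu) = √(4.5909) ≈ 2.1426


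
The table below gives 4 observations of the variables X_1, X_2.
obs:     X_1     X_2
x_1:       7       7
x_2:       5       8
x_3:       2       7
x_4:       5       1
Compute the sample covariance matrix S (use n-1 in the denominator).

Step 1 — column means:
  mean(X_1) = (7 + 5 + 2 + 5) / 4 = 19/4 = 4.75
  mean(X_2) = (7 + 8 + 7 + 1) / 4 = 23/4 = 5.75

Step 2 — sample covariance S[i,j] = (1/(n-1)) · Σ_k (x_{k,i} - mean_i) · (x_{k,j} - mean_j), with n-1 = 3.
  S[X_1,X_1] = ((2.25)·(2.25) + (0.25)·(0.25) + (-2.75)·(-2.75) + (0.25)·(0.25)) / 3 = 12.75/3 = 4.25
  S[X_1,X_2] = ((2.25)·(1.25) + (0.25)·(2.25) + (-2.75)·(1.25) + (0.25)·(-4.75)) / 3 = -1.25/3 = -0.4167
  S[X_2,X_2] = ((1.25)·(1.25) + (2.25)·(2.25) + (1.25)·(1.25) + (-4.75)·(-4.75)) / 3 = 30.75/3 = 10.25

S is symmetric (S[j,i] = S[i,j]). Assembling:

S = [[4.25, -0.4167],
 [-0.4167, 10.25]]


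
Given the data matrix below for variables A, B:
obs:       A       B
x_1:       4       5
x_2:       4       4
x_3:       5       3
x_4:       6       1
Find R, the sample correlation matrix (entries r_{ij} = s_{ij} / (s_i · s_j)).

Step 1 — column means:
  mean(A) = (4 + 4 + 5 + 6) / 4 = 19/4 = 4.75
  mean(B) = (5 + 4 + 3 + 1) / 4 = 13/4 = 3.25

Step 2 — sample variances and covariances s[i,j] = (1/(n-1)) · Σ_k (x_{k,i} - mean_i) · (x_{k,j} - mean_j), with n-1 = 3:
  s[A,A] = ((-0.75)·(-0.75) + (-0.75)·(-0.75) + (0.25)·(0.25) + (1.25)·(1.25)) / 3 = 2.75/3 = 0.9167
  s[A,B] = ((-0.75)·(1.75) + (-0.75)·(0.75) + (0.25)·(-0.25) + (1.25)·(-2.25)) / 3 = -4.75/3 = -1.5833
  s[B,B] = ((1.75)·(1.75) + (0.75)·(0.75) + (-0.25)·(-0.25) + (-2.25)·(-2.25)) / 3 = 8.75/3 = 2.9167
  Sample standard deviations s_i = √(s[i,i]):
  s(A) = √(0.9167) = 0.9574
  s(B) = √(2.9167) = 1.7078

Step 3 — r_{ij} = s_{ij} / (s_i · s_j):
  r[A,A] = 1 (diagonal).
  r[A,B] = -1.5833 / (0.9574 · 1.7078) = -1.5833 / 1.6351 = -0.9683
  r[B,B] = 1 (diagonal).

R is symmetric with unit diagonal. Assembling:

R = [[1, -0.9683],
 [-0.9683, 1]]


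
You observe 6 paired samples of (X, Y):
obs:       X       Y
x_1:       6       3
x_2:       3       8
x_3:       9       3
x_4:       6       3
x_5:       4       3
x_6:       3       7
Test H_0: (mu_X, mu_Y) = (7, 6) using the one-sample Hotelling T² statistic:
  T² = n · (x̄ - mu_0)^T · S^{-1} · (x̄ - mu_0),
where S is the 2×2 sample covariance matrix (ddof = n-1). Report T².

Step 1 — sample mean vector:
  mean(X) = (6 + 3 + 9 + 6 + 4 + 3) / 6 = 31/6 = 5.1667
  mean(Y) = (3 + 8 + 3 + 3 + 3 + 7) / 6 = 27/6 = 4.5
  x̄ = (5.1667, 4.5),  deviation x̄ - mu_0 = (5.1667, 4.5) - (7, 6) = (-1.8333, -1.5).

Step 2 — sample covariance matrix, S[i,j] = (1/(n-1)) · Σ_k (x_{k,i} - mean_i) · (x_{k,j} - mean_j), divisor n-1 = 5:
  S[X,X] = ((0.8333)·(0.8333) + (-2.1667)·(-2.1667) + (3.8333)·(3.8333) + (0.8333)·(0.8333) + (-1.1667)·(-1.1667) + (-2.1667)·(-2.1667)) / 5 = 26.8333/5 = 5.3667
  S[X,Y] = ((0.8333)·(-1.5) + (-2.1667)·(3.5) + (3.8333)·(-1.5) + (0.8333)·(-1.5) + (-1.1667)·(-1.5) + (-2.1667)·(2.5)) / 5 = -19.5/5 = -3.9
  S[Y,Y] = ((-1.5)·(-1.5) + (3.5)·(3.5) + (-1.5)·(-1.5) + (-1.5)·(-1.5) + (-1.5)·(-1.5) + (2.5)·(2.5)) / 5 = 27.5/5 = 5.5
  S = [[5.3667, -3.9],
 [-3.9, 5.5]].

Step 3 — invert S. det(S) = 5.3667·5.5 - (-3.9)² = 14.3067.
  S^{-1} = (1/det) · [[d, -b], [-b, a]] = [[0.3844, 0.2726],
 [0.2726, 0.3751]].

Step 4 — quadratic form (x̄ - mu_0)^T · S^{-1} · (x̄ - mu_0):
  S^{-1} · (x̄ - mu_0) = (-1.1137, -1.0624),
  (x̄ - mu_0)^T · [...] = (-1.8333)·(-1.1137) + (-1.5)·(-1.0624) = 3.6354.

Step 5 — scale by n: T² = 6 · 3.6354 = 21.8127.

T² ≈ 21.8127


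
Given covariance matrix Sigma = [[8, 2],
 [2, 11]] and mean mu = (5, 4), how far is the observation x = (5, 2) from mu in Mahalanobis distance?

Step 1 — centre the observation: (x - mu) = (0, -2).

Step 2 — invert Sigma. det(Sigma) = 8·11 - (2)² = 84.
  Sigma^{-1} = (1/det) · [[d, -b], [-b, a]] = [[0.131, -0.0238],
 [-0.0238, 0.0952]].

Step 3 — form the quadratic (x - mu)^T · Sigma^{-1} · (x - mu):
  Sigma^{-1} · (x - mu) = (0.0476, -0.1905).
  (x - mu)^T · [Sigma^{-1} · (x - mu)] = (0)·(0.0476) + (-2)·(-0.1905) = 0.381.

Step 4 — take square root: d = √(0.381) ≈ 0.6172.

d(x, mu) = √(0.381) ≈ 0.6172


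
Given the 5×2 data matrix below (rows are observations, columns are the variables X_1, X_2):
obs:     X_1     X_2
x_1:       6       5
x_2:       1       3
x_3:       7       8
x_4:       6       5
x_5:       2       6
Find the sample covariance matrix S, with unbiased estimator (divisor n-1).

Step 1 — column means:
  mean(X_1) = (6 + 1 + 7 + 6 + 2) / 5 = 22/5 = 4.4
  mean(X_2) = (5 + 3 + 8 + 5 + 6) / 5 = 27/5 = 5.4

Step 2 — sample covariance S[i,j] = (1/(n-1)) · Σ_k (x_{k,i} - mean_i) · (x_{k,j} - mean_j), with n-1 = 4.
  S[X_1,X_1] = ((1.6)·(1.6) + (-3.4)·(-3.4) + (2.6)·(2.6) + (1.6)·(1.6) + (-2.4)·(-2.4)) / 4 = 29.2/4 = 7.3
  S[X_1,X_2] = ((1.6)·(-0.4) + (-3.4)·(-2.4) + (2.6)·(2.6) + (1.6)·(-0.4) + (-2.4)·(0.6)) / 4 = 12.2/4 = 3.05
  S[X_2,X_2] = ((-0.4)·(-0.4) + (-2.4)·(-2.4) + (2.6)·(2.6) + (-0.4)·(-0.4) + (0.6)·(0.6)) / 4 = 13.2/4 = 3.3

S is symmetric (S[j,i] = S[i,j]). Assembling:

S = [[7.3, 3.05],
 [3.05, 3.3]]


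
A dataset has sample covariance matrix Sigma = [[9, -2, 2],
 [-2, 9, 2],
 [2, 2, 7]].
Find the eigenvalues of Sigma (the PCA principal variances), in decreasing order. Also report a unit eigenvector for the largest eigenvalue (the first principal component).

Step 1 — characteristic polynomial p(λ) = det(λI - Sigma) = λ³ - tr·λ² + c_1·λ - det, where tr = trace, c_1 = sum of the principal 2×2 minors, det = det(Sigma):
  tr = 9 + 9 + 7 = 25,
  c_1 = (9·9 - (-2)²) + (9·7 - (2)²) + (9·7 - (2)²) = 77 + 59 + 59 = 195,
  det = 9·(9·7 - (2)²) - (-2)·((-2)·7 - (2)·(2)) + (2)·((-2)·(2) - 9·(2)) = 9·(59) - (-2)·(-18) + (2)·(-22) = 451.
  So p(λ) = λ³ - 25λ² + 195λ - 451.
Step 2 — look for an integer root (rational root theorem: any rational root is an integer divisor of 451). Testing λ = 11:
  p(11) = 1331 - 3025 + 2145 - 451 = 0  ✓
  Dividing out (λ - 11): p(λ) = (λ - 11)(λ² - 14λ + 41).
Step 3 — remaining eigenvalues from the quadratic λ² - 14λ + 41 = 0:
  Δ = 14² - 4·41 = 196 - 164 = 32,  λ = (14 ± √32)/2 = (14 ± 5.6569)/2 ≈ 9.8284 or 4.1716.
  Sorted: λ_1 = 11,  λ_2 = 9.8284,  λ_3 = 4.1716  (check: sum = 25 = tr ✓).

Step 4 — unit eigenvector for λ_1 = 11: v spans the null space of (Sigma - λ_1 I), whose rows are
  r_1 = (-2, -2, 2),  r_2 = (-2, -2, 2),  r_3 = (2, 2, -4).
  v is orthogonal to every row, so take v ∝ r_1 × r_3 = ((-2)·(-4) - (2)·(2), (2)·(2) - (-2)·(-4), (-2)·(2) - (-2)·(2)) = (4, -4, 0).
  Rescale (divide by 4): u = (1, -1, 0).
  ||u|| = √((1)² + (-1)² + (0)²) = √(2) ≈ 1.4142,  v_1 = u/||u|| ≈ (0.7071, -0.7071, 0) (||v_1|| = 1).

λ_1 = 11,  λ_2 = 9.8284,  λ_3 = 4.1716;  v_1 ≈ (0.7071, -0.7071, 0)


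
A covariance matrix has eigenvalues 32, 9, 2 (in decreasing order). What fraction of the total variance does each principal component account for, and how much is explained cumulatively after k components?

Step 1 — total variance = trace(Sigma) = Σ λ_i = 32 + 9 + 2 = 43.

Step 2 — fraction explained by component i = λ_i / Σ λ:
  PC1: 32/43 = 0.7442
  PC2: 9/43 = 0.2093
  PC3: 2/43 = 0.0465

Step 3 — cumulative fraction after k components = (λ_1 + ... + λ_k) / Σ λ:
  k = 1: 32/43 = 0.7442
  k = 2: (32 + 9)/43 = 41/43 = 0.9535
  k = 3: (32 + 9 + 2)/43 = 43/43 = 1

Summary (fraction, with percent):

explained: PC1 0.7442 (74.42%), PC2 0.2093 (20.93%), PC3 0.0465 (4.65%);  cumulative: 0.7442, 0.9535, 1


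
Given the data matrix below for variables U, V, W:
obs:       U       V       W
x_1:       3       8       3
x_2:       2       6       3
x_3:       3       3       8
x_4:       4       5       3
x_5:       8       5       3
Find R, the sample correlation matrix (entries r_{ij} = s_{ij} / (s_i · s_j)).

Step 1 — column means:
  mean(U) = (3 + 2 + 3 + 4 + 8) / 5 = 20/5 = 4
  mean(V) = (8 + 6 + 3 + 5 + 5) / 5 = 27/5 = 5.4
  mean(W) = (3 + 3 + 8 + 3 + 3) / 5 = 20/5 = 4

Step 2 — sample variances and covariances s[i,j] = (1/(n-1)) · Σ_k (x_{k,i} - mean_i) · (x_{k,j} - mean_j), with n-1 = 4:
  s[U,U] = ((-1)·(-1) + (-2)·(-2) + (-1)·(-1) + (0)·(0) + (4)·(4)) / 4 = 22/4 = 5.5
  s[U,V] = ((-1)·(2.6) + (-2)·(0.6) + (-1)·(-2.4) + (0)·(-0.4) + (4)·(-0.4)) / 4 = -3/4 = -0.75
  s[U,W] = ((-1)·(-1) + (-2)·(-1) + (-1)·(4) + (0)·(-1) + (4)·(-1)) / 4 = -5/4 = -1.25
  s[V,V] = ((2.6)·(2.6) + (0.6)·(0.6) + (-2.4)·(-2.4) + (-0.4)·(-0.4) + (-0.4)·(-0.4)) / 4 = 13.2/4 = 3.3
  s[V,W] = ((2.6)·(-1) + (0.6)·(-1) + (-2.4)·(4) + (-0.4)·(-1) + (-0.4)·(-1)) / 4 = -12/4 = -3
  s[W,W] = ((-1)·(-1) + (-1)·(-1) + (4)·(4) + (-1)·(-1) + (-1)·(-1)) / 4 = 20/4 = 5
  Sample standard deviations s_i = √(s[i,i]):
  s(U) = √(5.5) = 2.3452
  s(V) = √(3.3) = 1.8166
  s(W) = √(5) = 2.2361

Step 3 — r_{ij} = s_{ij} / (s_i · s_j):
  r[U,U] = 1 (diagonal).
  r[U,V] = -0.75 / (2.3452 · 1.8166) = -0.75 / 4.2603 = -0.176
  r[U,W] = -1.25 / (2.3452 · 2.2361) = -1.25 / 5.244 = -0.2384
  r[V,V] = 1 (diagonal).
  r[V,W] = -3 / (1.8166 · 2.2361) = -3 / 4.062 = -0.7385
  r[W,W] = 1 (diagonal).

R is symmetric with unit diagonal. Assembling:

R = [[1, -0.176, -0.2384],
 [-0.176, 1, -0.7385],
 [-0.2384, -0.7385, 1]]
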